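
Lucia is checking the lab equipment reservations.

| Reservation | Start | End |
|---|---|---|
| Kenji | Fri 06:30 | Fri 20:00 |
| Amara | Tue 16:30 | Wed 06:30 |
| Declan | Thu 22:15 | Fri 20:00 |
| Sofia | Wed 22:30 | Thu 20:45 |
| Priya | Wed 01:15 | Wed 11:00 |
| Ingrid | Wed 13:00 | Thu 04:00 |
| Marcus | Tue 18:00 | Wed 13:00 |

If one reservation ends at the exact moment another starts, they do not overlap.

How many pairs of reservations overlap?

5

Sorted by start: Amara, Marcus, Priya, Ingrid, Sofia, Declan, Kenji.
Marcus starts before Amara ends → Amara and Marcus overlap.
Priya starts before Amara ends → Amara and Priya overlap.
Ingrid starts after Amara ends, so nothing later overlaps Amara either.
Priya starts before Marcus ends → Marcus and Priya overlap.
Ingrid starts exactly when Marcus ends (back-to-back, no overlap), so nothing later overlaps Marcus either.
Ingrid starts after Priya ends, so nothing later overlaps Priya either.
Sofia starts before Ingrid ends → Ingrid and Sofia overlap.
Declan starts after Ingrid ends, so nothing later overlaps Ingrid either.
Declan starts after Sofia ends, so nothing later overlaps Sofia either.
Kenji starts before Declan ends → Declan and Kenji overlap.
Overlapping pairs: Amara & Marcus, Amara & Priya, Declan & Kenji, Ingrid & Sofia, Marcus & Priya — 5 in total.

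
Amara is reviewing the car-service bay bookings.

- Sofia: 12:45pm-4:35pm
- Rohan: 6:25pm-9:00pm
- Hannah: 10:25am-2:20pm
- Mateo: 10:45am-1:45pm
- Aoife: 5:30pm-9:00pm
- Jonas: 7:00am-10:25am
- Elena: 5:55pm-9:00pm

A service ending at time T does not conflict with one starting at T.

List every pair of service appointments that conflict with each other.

Aoife & Elena, Aoife & Rohan, Elena & Rohan, Hannah & Mateo, Hannah & Sofia, Mateo & Sofia

Two intervals overlap when each starts before the other ends.
Sorted by start: Jonas, Hannah, Mateo, Sofia, Aoife, Elena, Rohan.
Hannah starts exactly when Jonas ends (back-to-back, no overlap), so nothing later overlaps Jonas either.
Mateo starts before Hannah ends → Hannah and Mateo overlap.
Sofia starts before Hannah ends → Hannah and Sofia overlap.
Aoife starts after Hannah ends, so nothing later overlaps Hannah either.
Sofia starts before Mateo ends → Mateo and Sofia overlap.
Aoife starts after Mateo ends, so nothing later overlaps Mateo either.
Aoife starts after Sofia ends, so nothing later overlaps Sofia either.
Elena starts before Aoife ends → Aoife and Elena overlap.
Rohan starts before Aoife ends → Aoife and Rohan overlap.
Rohan starts before Elena ends → Elena and Rohan overlap.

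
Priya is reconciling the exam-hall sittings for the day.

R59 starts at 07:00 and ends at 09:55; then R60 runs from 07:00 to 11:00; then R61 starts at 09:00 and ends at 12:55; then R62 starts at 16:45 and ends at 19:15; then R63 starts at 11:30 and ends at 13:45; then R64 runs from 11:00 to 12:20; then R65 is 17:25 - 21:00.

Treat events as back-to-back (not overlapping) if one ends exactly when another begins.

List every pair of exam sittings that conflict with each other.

R59 & R60, R59 & R61, R60 & R61, R61 & R63, R61 & R64, R62 & R65, R63 & R64

Sorted by start: R59, R60, R61, R64, R63, R62, R65.
R60 starts before R59 ends → R59 and R60 overlap.
R61 starts before R59 ends → R59 and R61 overlap.
R64 starts after R59 ends — done with R59.
R61 starts before R60 ends → R60 and R61 overlap.
R64 starts exactly when R60 ends (back-to-back, no overlap) — done with R60.
R64 starts before R61 ends → R61 and R64 overlap.
R63 starts before R61 ends → R61 and R63 overlap.
R62 starts after R61 ends — done with R61.
R63 starts before R64 ends → R64 and R63 overlap.
R62 starts after R64 ends — done with R64.
R62 starts after R63 ends — done with R63.
R65 starts before R62 ends → R62 and R65 overlap.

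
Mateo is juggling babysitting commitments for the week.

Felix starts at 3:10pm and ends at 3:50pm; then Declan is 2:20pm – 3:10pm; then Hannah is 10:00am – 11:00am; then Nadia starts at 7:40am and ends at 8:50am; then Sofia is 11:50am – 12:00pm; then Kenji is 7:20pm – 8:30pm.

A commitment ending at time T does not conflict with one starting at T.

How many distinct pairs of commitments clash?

0

Sorted by start: Nadia, Hannah, Sofia, Declan, Felix, Kenji.
Hannah starts after Nadia ends; Nadia is clear from here.
Sofia starts after Hannah ends; Hannah is clear from here.
Declan starts after Sofia ends; Sofia is clear from here.
Felix starts exactly when Declan ends (back-to-back, no overlap); Declan is clear from here.
Kenji starts after Felix ends.
No pair overlaps.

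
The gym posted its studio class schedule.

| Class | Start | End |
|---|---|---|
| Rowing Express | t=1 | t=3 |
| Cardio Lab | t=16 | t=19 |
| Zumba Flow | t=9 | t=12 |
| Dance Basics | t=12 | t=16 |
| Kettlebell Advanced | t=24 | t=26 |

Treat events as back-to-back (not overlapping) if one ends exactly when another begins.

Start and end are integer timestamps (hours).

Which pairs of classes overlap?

Sorted by start: Rowing Express, Zumba Flow, Dance Basics, Cardio Lab, Kettlebell Advanced.
Zumba Flow starts after Rowing Express ends; Rowing Express is clear from here.
Dance Basics starts exactly when Zumba Flow ends (back-to-back, no overlap); Zumba Flow is clear from here.
Cardio Lab starts exactly when Dance Basics ends (back-to-back, no overlap); Dance Basics is clear from here.
Kettlebell Advanced starts after Cardio Lab ends.

no overlapping pairs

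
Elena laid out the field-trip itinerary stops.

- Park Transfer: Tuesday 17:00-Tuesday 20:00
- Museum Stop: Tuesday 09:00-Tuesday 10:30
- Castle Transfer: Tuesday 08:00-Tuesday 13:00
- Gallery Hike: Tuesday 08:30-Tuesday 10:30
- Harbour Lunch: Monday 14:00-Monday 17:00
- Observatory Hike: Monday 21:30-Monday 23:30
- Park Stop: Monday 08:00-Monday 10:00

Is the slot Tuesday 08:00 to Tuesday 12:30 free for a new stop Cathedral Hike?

Park Stop: ends Monday 10:00 at or before Cathedral Hike starts Tuesday 08:00 → clear.
Harbour Lunch: ends Monday 17:00 at or before Cathedral Hike starts Tuesday 08:00 → clear.
Observatory Hike: ends Monday 23:30 at or before Cathedral Hike starts Tuesday 08:00 → clear.
Castle Transfer: starts Tuesday 08:00 before Cathedral Hike ends Tuesday 12:30, and ends Tuesday 13:00 after Cathedral Hike starts Tuesday 08:00 → overlap.
Gallery Hike: starts Tuesday 08:30 before Cathedral Hike ends Tuesday 12:30, and ends Tuesday 10:30 after Cathedral Hike starts Tuesday 08:00 → overlap.
Museum Stop: starts Tuesday 09:00 before Cathedral Hike ends Tuesday 12:30, and ends Tuesday 10:30 after Cathedral Hike starts Tuesday 08:00 → overlap.
Park Transfer: starts Tuesday 17:00 at or after Cathedral Hike ends Tuesday 12:30 → clear.
Cathedral Hike overlaps Museum Stop, Gallery Hike, Castle Transfer.

No — it overlaps Castle Transfer, Gallery Hike, Museum Stop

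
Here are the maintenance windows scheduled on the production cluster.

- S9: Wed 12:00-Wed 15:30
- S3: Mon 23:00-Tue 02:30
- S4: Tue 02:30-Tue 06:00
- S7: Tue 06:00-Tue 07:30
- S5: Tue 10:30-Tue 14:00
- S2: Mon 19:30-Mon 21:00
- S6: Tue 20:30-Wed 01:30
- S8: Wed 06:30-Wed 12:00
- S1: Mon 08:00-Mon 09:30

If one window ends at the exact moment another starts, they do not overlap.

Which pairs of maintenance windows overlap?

Two intervals overlap when each starts before the other ends.
Sorted by start: S1, S2, S3, S4, S7, S5, S6, S8, S9.
S2 starts after S1 ends; S1 is clear from here.
S3 starts after S2 ends; S2 is clear from here.
S4 starts exactly when S3 ends (back-to-back, no overlap); S3 is clear from here.
S7 starts exactly when S4 ends (back-to-back, no overlap); S4 is clear from here.
S5 starts after S7 ends; S7 is clear from here.
S6 starts after S5 ends; S5 is clear from here.
S8 starts after S6 ends; S6 is clear from here.
S9 starts exactly when S8 ends (back-to-back, no overlap).

no conflicts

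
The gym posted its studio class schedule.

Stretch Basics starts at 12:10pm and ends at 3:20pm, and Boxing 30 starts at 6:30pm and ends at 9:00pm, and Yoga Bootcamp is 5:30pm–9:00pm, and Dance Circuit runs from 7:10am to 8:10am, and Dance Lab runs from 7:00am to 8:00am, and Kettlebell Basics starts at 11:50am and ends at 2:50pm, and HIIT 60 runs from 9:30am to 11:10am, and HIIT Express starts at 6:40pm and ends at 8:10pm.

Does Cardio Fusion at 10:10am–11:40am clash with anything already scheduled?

Yes — it overlaps HIIT 60

Dance Lab: ends 8:00am at or before Cardio Fusion starts 10:10am → clear.
Dance Circuit: ends 8:10am at or before Cardio Fusion starts 10:10am → clear.
HIIT 60: starts 9:30am before Cardio Fusion ends 11:40am, and ends 11:10am after Cardio Fusion starts 10:10am → overlap.
Kettlebell Basics: starts 11:50am at or after Cardio Fusion ends 11:40am → clear.
Stretch Basics: starts 12:10pm at or after Cardio Fusion ends 11:40am → clear.
Yoga Bootcamp: starts 5:30pm at or after Cardio Fusion ends 11:40am → clear.
Boxing 30: starts 6:30pm at or after Cardio Fusion ends 11:40am → clear.
HIIT Express: starts 6:40pm at or after Cardio Fusion ends 11:40am → clear.
Cardio Fusion overlaps HIIT 60.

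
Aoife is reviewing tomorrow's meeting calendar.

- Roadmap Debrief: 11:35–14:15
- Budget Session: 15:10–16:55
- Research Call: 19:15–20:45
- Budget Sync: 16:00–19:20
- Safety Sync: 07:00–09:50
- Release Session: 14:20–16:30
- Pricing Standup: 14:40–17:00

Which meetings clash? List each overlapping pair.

Budget Session & Budget Sync, Budget Session & Pricing Standup, Budget Session & Release Session, Budget Sync & Pricing Standup, Budget Sync & Release Session, Budget Sync & Research Call, Pricing Standup & Release Session

Sorted by start: Safety Sync, Roadmap Debrief, Release Session, Pricing Standup, Budget Session, Budget Sync, Research Call.
Roadmap Debrief starts after Safety Sync ends, so Safety Sync has no further overlaps.
Release Session starts after Roadmap Debrief ends, so Roadmap Debrief has no further overlaps.
Pricing Standup starts before Release Session ends → Release Session and Pricing Standup overlap.
Budget Session starts before Release Session ends → Release Session and Budget Session overlap.
Budget Sync starts before Release Session ends → Release Session and Budget Sync overlap.
Research Call starts after Release Session ends.
Budget Session starts before Pricing Standup ends → Pricing Standup and Budget Session overlap.
Budget Sync starts before Pricing Standup ends → Pricing Standup and Budget Sync overlap.
Research Call starts after Pricing Standup ends.
Budget Sync starts before Budget Session ends → Budget Session and Budget Sync overlap.
Research Call starts after Budget Session ends.
Research Call starts before Budget Sync ends → Budget Sync and Research Call overlap.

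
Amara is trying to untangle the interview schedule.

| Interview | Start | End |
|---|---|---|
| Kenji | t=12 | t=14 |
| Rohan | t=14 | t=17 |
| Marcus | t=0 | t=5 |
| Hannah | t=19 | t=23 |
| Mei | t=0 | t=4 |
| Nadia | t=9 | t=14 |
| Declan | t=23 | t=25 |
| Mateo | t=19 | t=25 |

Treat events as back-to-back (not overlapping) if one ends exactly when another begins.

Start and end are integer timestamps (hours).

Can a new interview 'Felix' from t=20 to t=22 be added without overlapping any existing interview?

No — it overlaps Hannah, Mateo

Mei: ends t=4 at or before Felix starts t=20 → clear.
Marcus: ends t=5 at or before Felix starts t=20 → clear.
Nadia: ends t=14 at or before Felix starts t=20 → clear.
Kenji: ends t=14 at or before Felix starts t=20 → clear.
Rohan: ends t=17 at or before Felix starts t=20 → clear.
Hannah: starts t=19 before Felix ends t=22, and ends t=23 after Felix starts t=20 → overlap.
Mateo: starts t=19 before Felix ends t=22, and ends t=25 after Felix starts t=20 → overlap.
Declan: starts t=23 at or after Felix ends t=22 → clear.
Felix overlaps Hannah, Mateo.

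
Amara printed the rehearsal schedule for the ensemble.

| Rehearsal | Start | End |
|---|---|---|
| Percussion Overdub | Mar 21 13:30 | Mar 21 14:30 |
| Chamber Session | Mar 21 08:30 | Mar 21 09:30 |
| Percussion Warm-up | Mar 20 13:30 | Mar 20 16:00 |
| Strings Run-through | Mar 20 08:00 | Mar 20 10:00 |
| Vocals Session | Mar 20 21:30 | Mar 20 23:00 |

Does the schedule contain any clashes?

Sorted by start: Strings Run-through, Percussion Warm-up, Vocals Session, Chamber Session, Percussion Overdub.
Percussion Warm-up starts after Strings Run-through ends, so nothing later overlaps Strings Run-through either.
Vocals Session starts after Percussion Warm-up ends, so nothing later overlaps Percussion Warm-up either.
Chamber Session starts after Vocals Session ends, so nothing later overlaps Vocals Session either.
Percussion Overdub starts after Chamber Session ends.
Every pair is clear; the schedule has no overlaps.

No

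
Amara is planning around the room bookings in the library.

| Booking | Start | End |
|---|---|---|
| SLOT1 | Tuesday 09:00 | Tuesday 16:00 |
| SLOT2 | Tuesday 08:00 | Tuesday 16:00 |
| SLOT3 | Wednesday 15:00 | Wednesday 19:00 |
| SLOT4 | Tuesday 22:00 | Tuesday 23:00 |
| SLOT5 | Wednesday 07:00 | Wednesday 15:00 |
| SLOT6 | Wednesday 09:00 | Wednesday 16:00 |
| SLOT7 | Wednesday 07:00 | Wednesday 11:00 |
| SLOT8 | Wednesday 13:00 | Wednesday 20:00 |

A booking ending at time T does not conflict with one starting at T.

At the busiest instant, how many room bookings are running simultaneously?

3

Sweep the timeline, counting +1 at each start and −1 at each end (ends before starts at a tie):
Tuesday 08:00 start SLOT2 → 1
Tuesday 09:00 start SLOT1 → 2
Tuesday 16:00 end SLOT1 → 1
Tuesday 16:00 end SLOT2 → 0
Tuesday 22:00 start SLOT4 → 1
Tuesday 23:00 end SLOT4 → 0
Wednesday 07:00 start SLOT5 → 1
Wednesday 07:00 start SLOT7 → 2
Wednesday 09:00 start SLOT6 → 3
Wednesday 11:00 end SLOT7 → 2
Wednesday 13:00 start SLOT8 → 3
Wednesday 15:00 end SLOT5 → 2
Wednesday 15:00 start SLOT3 → 3
Wednesday 16:00 end SLOT6 → 2
Wednesday 19:00 end SLOT3 → 1
Wednesday 20:00 end SLOT8 → 0
Peak is 3, at Wednesday 09:00 (SLOT5, SLOT6, SLOT7).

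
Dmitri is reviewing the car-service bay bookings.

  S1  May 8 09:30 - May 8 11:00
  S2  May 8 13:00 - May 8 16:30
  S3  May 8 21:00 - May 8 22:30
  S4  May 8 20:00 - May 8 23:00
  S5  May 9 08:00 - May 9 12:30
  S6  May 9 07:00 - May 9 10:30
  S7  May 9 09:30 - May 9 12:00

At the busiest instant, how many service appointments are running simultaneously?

Sort all start/end points and keep a running count:
May 8 09:30 start S1 → 1
May 8 11:00 end S1 → 0
May 8 13:00 start S2 → 1
May 8 16:30 end S2 → 0
May 8 20:00 start S4 → 1
May 8 21:00 start S3 → 2
May 8 22:30 end S3 → 1
May 8 23:00 end S4 → 0
May 9 07:00 start S6 → 1
May 9 08:00 start S5 → 2
May 9 09:30 start S7 → 3
May 9 10:30 end S6 → 2
May 9 12:00 end S7 → 1
May 9 12:30 end S5 → 0
Peak is 3, at May 9 09:30 (S5, S6, S7).

3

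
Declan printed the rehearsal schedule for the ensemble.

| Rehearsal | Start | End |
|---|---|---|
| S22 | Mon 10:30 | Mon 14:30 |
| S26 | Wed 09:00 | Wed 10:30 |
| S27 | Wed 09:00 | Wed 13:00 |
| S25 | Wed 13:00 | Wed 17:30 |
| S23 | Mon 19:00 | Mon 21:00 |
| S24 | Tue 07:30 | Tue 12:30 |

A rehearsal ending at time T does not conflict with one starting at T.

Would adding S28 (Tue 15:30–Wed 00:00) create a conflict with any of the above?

No — it doesn't clash with anything

S22: ends Mon 14:30 at or before S28 starts Tue 15:30 → clear.
S23: ends Mon 21:00 at or before S28 starts Tue 15:30 → clear.
S24: ends Tue 12:30 at or before S28 starts Tue 15:30 → clear.
S26: starts Wed 09:00 at or after S28 ends Wed 00:00 → clear.
S27: starts Wed 09:00 at or after S28 ends Wed 00:00 → clear.
S25: starts Wed 13:00 at or after S28 ends Wed 00:00 → clear.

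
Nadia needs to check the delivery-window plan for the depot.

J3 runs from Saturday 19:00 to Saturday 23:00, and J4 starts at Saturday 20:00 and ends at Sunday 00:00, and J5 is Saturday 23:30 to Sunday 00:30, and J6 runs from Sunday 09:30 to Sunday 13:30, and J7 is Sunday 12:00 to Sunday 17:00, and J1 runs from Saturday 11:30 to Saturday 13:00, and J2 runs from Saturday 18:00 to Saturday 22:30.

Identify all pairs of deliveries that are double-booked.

J2 & J3, J2 & J4, J3 & J4, J4 & J5, J6 & J7

Check each pair: they overlap iff neither finishes before the other starts.
Sorted by start: J1, J2, J3, J4, J5, J6, J7.
J2 starts after J1 ends; J1 is clear from here.
J3 starts before J2 ends → J2 and J3 overlap.
J4 starts before J2 ends → J2 and J4 overlap.
J5 starts after J2 ends; J2 is clear from here.
J4 starts before J3 ends → J3 and J4 overlap.
J5 starts after J3 ends; J3 is clear from here.
J5 starts before J4 ends → J4 and J5 overlap.
J6 starts after J4 ends; J4 is clear from here.
J6 starts after J5 ends; J5 is clear from here.
J7 starts before J6 ends → J6 and J7 overlap.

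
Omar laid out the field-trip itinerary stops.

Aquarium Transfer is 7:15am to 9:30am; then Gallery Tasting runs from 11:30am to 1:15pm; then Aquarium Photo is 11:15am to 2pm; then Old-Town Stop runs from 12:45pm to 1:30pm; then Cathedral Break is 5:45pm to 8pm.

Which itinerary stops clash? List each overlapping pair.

Two intervals overlap when each starts before the other ends.
Sorted by start: Aquarium Transfer, Aquarium Photo, Gallery Tasting, Old-Town Stop, Cathedral Break.
Aquarium Photo starts after Aquarium Transfer ends, so Aquarium Transfer has no further overlaps.
Gallery Tasting starts before Aquarium Photo ends → Aquarium Photo and Gallery Tasting overlap.
Old-Town Stop starts before Aquarium Photo ends → Aquarium Photo and Old-Town Stop overlap.
Cathedral Break starts after Aquarium Photo ends.
Old-Town Stop starts before Gallery Tasting ends → Gallery Tasting and Old-Town Stop overlap.
Cathedral Break starts after Gallery Tasting ends.
Cathedral Break starts after Old-Town Stop ends.

Aquarium Photo & Gallery Tasting, Aquarium Photo & Old-Town Stop, Gallery Tasting & Old-Town Stop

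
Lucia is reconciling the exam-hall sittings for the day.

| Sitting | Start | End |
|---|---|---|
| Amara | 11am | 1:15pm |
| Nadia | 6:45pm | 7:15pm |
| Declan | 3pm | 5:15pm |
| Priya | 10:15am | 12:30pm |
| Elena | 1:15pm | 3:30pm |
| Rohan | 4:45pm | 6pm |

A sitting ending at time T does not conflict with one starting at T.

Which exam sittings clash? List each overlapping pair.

Amara & Priya, Declan & Elena, Declan & Rohan

Two intervals overlap when each starts before the other ends.
Sorted by start: Priya, Amara, Elena, Declan, Rohan, Nadia.
Amara starts before Priya ends → Priya and Amara overlap.
Elena starts after Priya ends; Priya is clear from here.
Elena starts exactly when Amara ends (back-to-back, no overlap); Amara is clear from here.
Declan starts before Elena ends → Elena and Declan overlap.
Rohan starts after Elena ends; Elena is clear from here.
Rohan starts before Declan ends → Declan and Rohan overlap.
Nadia starts after Declan ends.
Nadia starts after Rohan ends.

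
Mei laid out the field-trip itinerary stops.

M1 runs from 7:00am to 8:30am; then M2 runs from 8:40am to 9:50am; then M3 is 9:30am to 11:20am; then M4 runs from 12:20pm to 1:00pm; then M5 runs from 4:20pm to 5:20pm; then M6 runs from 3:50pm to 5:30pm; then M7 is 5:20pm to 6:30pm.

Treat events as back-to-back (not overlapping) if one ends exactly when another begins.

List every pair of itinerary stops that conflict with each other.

M2 & M3, M5 & M6, M6 & M7

Sorted by start: M1, M2, M3, M4, M6, M5, M7.
M2 starts after M1 ends, so nothing later overlaps M1 either.
M3 starts before M2 ends → M2 and M3 overlap.
M4 starts after M2 ends, so nothing later overlaps M2 either.
M4 starts after M3 ends, so nothing later overlaps M3 either.
M6 starts after M4 ends, so nothing later overlaps M4 either.
M5 starts before M6 ends → M6 and M5 overlap.
M7 starts before M6 ends → M6 and M7 overlap.
M7 starts exactly when M5 ends (back-to-back, no overlap).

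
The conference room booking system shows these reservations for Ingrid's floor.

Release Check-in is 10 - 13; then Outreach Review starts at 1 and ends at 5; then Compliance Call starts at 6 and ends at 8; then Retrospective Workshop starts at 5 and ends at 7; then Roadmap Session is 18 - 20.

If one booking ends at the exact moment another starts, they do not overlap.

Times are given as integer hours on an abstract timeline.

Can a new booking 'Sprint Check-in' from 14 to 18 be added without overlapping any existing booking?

Yes — the slot is free

Outreach Review: ends 5 at or before Sprint Check-in starts 14 → clear.
Retrospective Workshop: ends 7 at or before Sprint Check-in starts 14 → clear.
Compliance Call: ends 8 at or before Sprint Check-in starts 14 → clear.
Release Check-in: ends 13 at or before Sprint Check-in starts 14 → clear.
Roadmap Session: starts 18 at or after Sprint Check-in ends 18 → clear.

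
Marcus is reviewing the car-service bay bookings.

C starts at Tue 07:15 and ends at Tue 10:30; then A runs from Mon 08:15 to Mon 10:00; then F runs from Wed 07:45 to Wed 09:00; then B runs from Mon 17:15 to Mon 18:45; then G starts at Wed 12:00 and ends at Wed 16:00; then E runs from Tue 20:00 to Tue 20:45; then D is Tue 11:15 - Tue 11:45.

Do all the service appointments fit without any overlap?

Sorted by start: A, B, C, D, E, F, G.
B starts after A ends — done with A.
C starts after B ends — done with B.
D starts after C ends — done with C.
E starts after D ends — done with D.
F starts after E ends — done with E.
G starts after F ends.
Every pair is clear; the schedule has no overlaps.

Yes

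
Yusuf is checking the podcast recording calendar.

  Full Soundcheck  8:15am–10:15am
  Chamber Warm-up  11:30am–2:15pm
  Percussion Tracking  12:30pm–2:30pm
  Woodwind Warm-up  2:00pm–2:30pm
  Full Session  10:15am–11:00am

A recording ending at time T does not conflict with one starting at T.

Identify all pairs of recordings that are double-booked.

Sorted by start: Full Soundcheck, Full Session, Chamber Warm-up, Percussion Tracking, Woodwind Warm-up.
Full Session starts exactly when Full Soundcheck ends (back-to-back, no overlap), so nothing later overlaps Full Soundcheck either.
Chamber Warm-up starts after Full Session ends, so nothing later overlaps Full Session either.
Percussion Tracking starts before Chamber Warm-up ends → Chamber Warm-up and Percussion Tracking overlap.
Woodwind Warm-up starts before Chamber Warm-up ends → Chamber Warm-up and Woodwind Warm-up overlap.
Woodwind Warm-up starts before Percussion Tracking ends → Percussion Tracking and Woodwind Warm-up overlap.

Chamber Warm-up & Percussion Tracking, Chamber Warm-up & Woodwind Warm-up, Percussion Tracking & Woodwind Warm-up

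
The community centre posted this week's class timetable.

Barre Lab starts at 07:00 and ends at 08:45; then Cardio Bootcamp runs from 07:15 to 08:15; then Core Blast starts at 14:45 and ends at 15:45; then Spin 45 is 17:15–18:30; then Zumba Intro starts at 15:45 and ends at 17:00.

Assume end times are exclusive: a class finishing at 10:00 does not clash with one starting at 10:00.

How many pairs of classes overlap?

1

Two intervals overlap when each starts before the other ends.
Sorted by start: Barre Lab, Cardio Bootcamp, Core Blast, Zumba Intro, Spin 45.
Cardio Bootcamp starts before Barre Lab ends → Barre Lab and Cardio Bootcamp overlap.
Core Blast starts after Barre Lab ends — done with Barre Lab.
Core Blast starts after Cardio Bootcamp ends — done with Cardio Bootcamp.
Zumba Intro starts exactly when Core Blast ends (back-to-back, no overlap) — done with Core Blast.
Spin 45 starts after Zumba Intro ends.
Overlapping pairs: Barre Lab & Cardio Bootcamp — 1 in total.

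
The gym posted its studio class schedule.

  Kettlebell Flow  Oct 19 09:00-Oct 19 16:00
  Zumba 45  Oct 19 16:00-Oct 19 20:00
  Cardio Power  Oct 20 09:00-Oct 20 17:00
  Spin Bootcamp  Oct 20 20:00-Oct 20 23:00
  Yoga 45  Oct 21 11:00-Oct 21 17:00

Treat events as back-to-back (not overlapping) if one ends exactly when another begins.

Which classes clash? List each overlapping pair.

none

Sorted by start: Kettlebell Flow, Zumba 45, Cardio Power, Spin Bootcamp, Yoga 45.
Zumba 45 starts exactly when Kettlebell Flow ends (back-to-back, no overlap) — done with Kettlebell Flow.
Cardio Power starts after Zumba 45 ends — done with Zumba 45.
Spin Bootcamp starts after Cardio Power ends — done with Cardio Power.
Yoga 45 starts after Spin Bootcamp ends.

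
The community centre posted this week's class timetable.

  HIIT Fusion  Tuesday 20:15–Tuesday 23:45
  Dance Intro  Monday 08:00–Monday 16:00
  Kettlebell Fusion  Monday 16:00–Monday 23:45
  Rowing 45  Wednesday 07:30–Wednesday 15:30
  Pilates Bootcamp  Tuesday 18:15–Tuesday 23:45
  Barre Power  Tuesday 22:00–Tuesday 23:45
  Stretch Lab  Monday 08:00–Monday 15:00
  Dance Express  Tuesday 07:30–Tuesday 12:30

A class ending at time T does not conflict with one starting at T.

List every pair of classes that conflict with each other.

Sorted by start: Stretch Lab, Dance Intro, Kettlebell Fusion, Dance Express, Pilates Bootcamp, HIIT Fusion, Barre Power, Rowing 45.
Dance Intro starts before Stretch Lab ends → Stretch Lab and Dance Intro overlap.
Kettlebell Fusion starts after Stretch Lab ends, so nothing later overlaps Stretch Lab either.
Kettlebell Fusion starts exactly when Dance Intro ends (back-to-back, no overlap), so nothing later overlaps Dance Intro either.
Dance Express starts after Kettlebell Fusion ends, so nothing later overlaps Kettlebell Fusion either.
Pilates Bootcamp starts after Dance Express ends, so nothing later overlaps Dance Express either.
HIIT Fusion starts before Pilates Bootcamp ends → Pilates Bootcamp and HIIT Fusion overlap.
Barre Power starts before Pilates Bootcamp ends → Pilates Bootcamp and Barre Power overlap.
Rowing 45 starts after Pilates Bootcamp ends.
Barre Power starts before HIIT Fusion ends → HIIT Fusion and Barre Power overlap.
Rowing 45 starts after HIIT Fusion ends.
Rowing 45 starts after Barre Power ends.

Barre Power & HIIT Fusion, Barre Power & Pilates Bootcamp, Dance Intro & Stretch Lab, HIIT Fusion & Pilates Bootcamp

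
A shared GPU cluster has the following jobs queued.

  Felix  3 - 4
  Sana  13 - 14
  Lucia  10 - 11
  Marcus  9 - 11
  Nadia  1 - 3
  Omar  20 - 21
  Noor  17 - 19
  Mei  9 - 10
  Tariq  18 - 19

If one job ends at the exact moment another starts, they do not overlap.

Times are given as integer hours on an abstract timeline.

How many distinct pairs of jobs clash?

3

Two intervals overlap when each starts before the other ends.
Sorted by start: Nadia, Felix, Marcus, Mei, Lucia, Sana, Noor, Tariq, Omar.
Felix starts exactly when Nadia ends (back-to-back, no overlap) — done with Nadia.
Marcus starts after Felix ends — done with Felix.
Mei starts before Marcus ends → Marcus and Mei overlap.
Lucia starts before Marcus ends → Marcus and Lucia overlap.
Sana starts after Marcus ends — done with Marcus.
Lucia starts exactly when Mei ends (back-to-back, no overlap) — done with Mei.
Sana starts after Lucia ends — done with Lucia.
Noor starts after Sana ends — done with Sana.
Tariq starts before Noor ends → Noor and Tariq overlap.
Omar starts after Noor ends.
Omar starts after Tariq ends.
Overlapping pairs: Lucia & Marcus, Marcus & Mei, Noor & Tariq — 3 in total.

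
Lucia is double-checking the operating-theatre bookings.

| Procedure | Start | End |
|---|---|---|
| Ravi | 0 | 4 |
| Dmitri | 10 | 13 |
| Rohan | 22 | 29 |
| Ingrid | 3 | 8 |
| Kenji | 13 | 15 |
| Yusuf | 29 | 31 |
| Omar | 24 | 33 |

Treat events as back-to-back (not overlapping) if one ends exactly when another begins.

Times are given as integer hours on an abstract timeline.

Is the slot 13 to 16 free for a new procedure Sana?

No — it overlaps Kenji

Ravi: ends 4 at or before Sana starts 13 → clear.
Ingrid: ends 8 at or before Sana starts 13 → clear.
Dmitri: ends 13 at or before Sana starts 13 → clear.
Kenji: starts 13 before Sana ends 16, and ends 15 after Sana starts 13 → overlap.
Rohan: starts 22 at or after Sana ends 16 → clear.
Omar: starts 24 at or after Sana ends 16 → clear.
Yusuf: starts 29 at or after Sana ends 16 → clear.
Sana overlaps Kenji.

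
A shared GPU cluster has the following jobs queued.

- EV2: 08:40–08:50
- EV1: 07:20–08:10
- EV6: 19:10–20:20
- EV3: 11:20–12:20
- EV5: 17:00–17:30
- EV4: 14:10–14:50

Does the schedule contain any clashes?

Check each pair: they overlap iff neither finishes before the other starts.
Sorted by start: EV1, EV2, EV3, EV4, EV5, EV6.
EV2 starts after EV1 ends, so EV1 has no further overlaps.
EV3 starts after EV2 ends, so EV2 has no further overlaps.
EV4 starts after EV3 ends, so EV3 has no further overlaps.
EV5 starts after EV4 ends, so EV4 has no further overlaps.
EV6 starts after EV5 ends.
Every pair is clear; the schedule has no overlaps.

No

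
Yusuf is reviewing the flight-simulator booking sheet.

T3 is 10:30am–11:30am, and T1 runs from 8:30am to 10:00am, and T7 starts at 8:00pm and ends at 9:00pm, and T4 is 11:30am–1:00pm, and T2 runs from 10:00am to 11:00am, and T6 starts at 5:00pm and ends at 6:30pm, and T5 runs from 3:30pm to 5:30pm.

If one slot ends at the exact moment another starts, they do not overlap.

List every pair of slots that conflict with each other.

Sorted by start: T1, T2, T3, T4, T5, T6, T7.
T2 starts exactly when T1 ends (back-to-back, no overlap), so nothing later overlaps T1 either.
T3 starts before T2 ends → T2 and T3 overlap.
T4 starts after T2 ends, so nothing later overlaps T2 either.
T4 starts exactly when T3 ends (back-to-back, no overlap), so nothing later overlaps T3 either.
T5 starts after T4 ends, so nothing later overlaps T4 either.
T6 starts before T5 ends → T5 and T6 overlap.
T7 starts after T5 ends.
T7 starts after T6 ends.

T2 & T3, T5 & T6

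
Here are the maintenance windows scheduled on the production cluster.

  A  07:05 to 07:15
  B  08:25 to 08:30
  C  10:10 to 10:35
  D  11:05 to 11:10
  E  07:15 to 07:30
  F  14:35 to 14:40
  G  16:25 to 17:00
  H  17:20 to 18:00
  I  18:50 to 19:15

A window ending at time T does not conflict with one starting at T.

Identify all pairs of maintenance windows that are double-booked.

none

Check each pair: they overlap iff neither finishes before the other starts.
Sorted by start: A, E, B, C, D, F, G, H, I.
E starts exactly when A ends (back-to-back, no overlap); A is clear from here.
B starts after E ends; E is clear from here.
C starts after B ends; B is clear from here.
D starts after C ends; C is clear from here.
F starts after D ends; D is clear from here.
G starts after F ends; F is clear from here.
H starts after G ends; G is clear from here.
I starts after H ends.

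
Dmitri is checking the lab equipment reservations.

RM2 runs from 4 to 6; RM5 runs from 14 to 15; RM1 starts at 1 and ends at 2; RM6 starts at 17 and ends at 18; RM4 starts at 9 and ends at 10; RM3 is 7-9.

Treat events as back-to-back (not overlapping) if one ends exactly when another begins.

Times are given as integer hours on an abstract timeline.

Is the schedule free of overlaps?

Sorted by start: RM1, RM2, RM3, RM4, RM5, RM6.
RM2 starts after RM1 ends, so RM1 has no further overlaps.
RM3 starts after RM2 ends, so RM2 has no further overlaps.
RM4 starts exactly when RM3 ends (back-to-back, no overlap), so RM3 has no further overlaps.
RM5 starts after RM4 ends, so RM4 has no further overlaps.
RM6 starts after RM5 ends.
Every pair is clear; the schedule has no overlaps.

Yes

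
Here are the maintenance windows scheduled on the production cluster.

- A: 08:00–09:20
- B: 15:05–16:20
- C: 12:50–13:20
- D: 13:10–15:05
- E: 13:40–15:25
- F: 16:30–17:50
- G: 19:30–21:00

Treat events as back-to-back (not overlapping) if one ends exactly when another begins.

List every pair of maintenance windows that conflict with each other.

B & E, C & D, D & E

Sorted by start: A, C, D, E, B, F, G.
C starts after A ends; A is clear from here.
D starts before C ends → C and D overlap.
E starts after C ends; C is clear from here.
E starts before D ends → D and E overlap.
B starts exactly when D ends (back-to-back, no overlap); D is clear from here.
B starts before E ends → E and B overlap.
F starts after E ends; E is clear from here.
F starts after B ends; B is clear from here.
G starts after F ends.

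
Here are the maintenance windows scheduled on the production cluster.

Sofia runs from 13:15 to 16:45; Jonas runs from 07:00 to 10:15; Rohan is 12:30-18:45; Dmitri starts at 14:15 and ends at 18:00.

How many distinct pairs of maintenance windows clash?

Sorted by start: Jonas, Rohan, Sofia, Dmitri.
Rohan starts after Jonas ends; Jonas is clear from here.
Sofia starts before Rohan ends → Rohan and Sofia overlap.
Dmitri starts before Rohan ends → Rohan and Dmitri overlap.
Dmitri starts before Sofia ends → Sofia and Dmitri overlap.
Overlapping pairs: Dmitri & Rohan, Dmitri & Sofia, Rohan & Sofia — 3 in total.

3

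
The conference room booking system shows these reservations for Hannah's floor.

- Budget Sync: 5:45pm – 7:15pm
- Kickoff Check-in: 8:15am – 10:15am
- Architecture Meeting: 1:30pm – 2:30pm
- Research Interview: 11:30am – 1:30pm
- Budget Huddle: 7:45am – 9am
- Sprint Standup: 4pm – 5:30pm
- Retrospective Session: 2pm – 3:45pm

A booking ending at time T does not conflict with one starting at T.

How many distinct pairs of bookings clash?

2

Sorted by start: Budget Huddle, Kickoff Check-in, Research Interview, Architecture Meeting, Retrospective Session, Sprint Standup, Budget Sync.
Kickoff Check-in starts before Budget Huddle ends → Budget Huddle and Kickoff Check-in overlap.
Research Interview starts after Budget Huddle ends — done with Budget Huddle.
Research Interview starts after Kickoff Check-in ends — done with Kickoff Check-in.
Architecture Meeting starts exactly when Research Interview ends (back-to-back, no overlap) — done with Research Interview.
Retrospective Session starts before Architecture Meeting ends → Architecture Meeting and Retrospective Session overlap.
Sprint Standup starts after Architecture Meeting ends — done with Architecture Meeting.
Sprint Standup starts after Retrospective Session ends — done with Retrospective Session.
Budget Sync starts after Sprint Standup ends.
Overlapping pairs: Architecture Meeting & Retrospective Session, Budget Huddle & Kickoff Check-in — 2 in total.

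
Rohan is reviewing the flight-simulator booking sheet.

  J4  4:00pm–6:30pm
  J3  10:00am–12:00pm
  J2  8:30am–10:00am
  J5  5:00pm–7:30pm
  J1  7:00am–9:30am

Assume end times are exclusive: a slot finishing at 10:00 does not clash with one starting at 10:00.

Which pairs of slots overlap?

Sorted by start: J1, J2, J3, J4, J5.
J2 starts before J1 ends → J1 and J2 overlap.
J3 starts after J1 ends, so nothing later overlaps J1 either.
J3 starts exactly when J2 ends (back-to-back, no overlap), so nothing later overlaps J2 either.
J4 starts after J3 ends, so nothing later overlaps J3 either.
J5 starts before J4 ends → J4 and J5 overlap.

J1 & J2, J4 & J5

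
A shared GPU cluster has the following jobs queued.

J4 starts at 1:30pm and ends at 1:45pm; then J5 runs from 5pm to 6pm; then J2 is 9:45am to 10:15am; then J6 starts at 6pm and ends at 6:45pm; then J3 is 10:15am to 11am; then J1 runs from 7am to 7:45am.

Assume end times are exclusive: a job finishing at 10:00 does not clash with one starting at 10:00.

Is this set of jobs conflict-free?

Yes

Sorted by start: J1, J2, J3, J4, J5, J6.
J2 starts after J1 ends; J1 is clear from here.
J3 starts exactly when J2 ends (back-to-back, no overlap); J2 is clear from here.
J4 starts after J3 ends; J3 is clear from here.
J5 starts after J4 ends; J4 is clear from here.
J6 starts exactly when J5 ends (back-to-back, no overlap).
Every pair is clear; the schedule has no overlaps.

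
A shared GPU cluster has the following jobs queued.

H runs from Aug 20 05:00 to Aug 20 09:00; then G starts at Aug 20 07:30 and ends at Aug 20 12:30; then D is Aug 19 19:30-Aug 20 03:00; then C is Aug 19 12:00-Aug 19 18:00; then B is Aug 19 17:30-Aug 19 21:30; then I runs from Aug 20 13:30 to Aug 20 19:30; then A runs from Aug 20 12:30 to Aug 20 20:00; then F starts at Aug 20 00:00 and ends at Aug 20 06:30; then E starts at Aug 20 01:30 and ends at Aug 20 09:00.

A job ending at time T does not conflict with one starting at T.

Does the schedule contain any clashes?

Sorted by start: C, B, D, F, E, H, G, A, I.
B starts before C ends → C and B overlap.
That's a conflict, so the schedule is not conflict-free.

Yes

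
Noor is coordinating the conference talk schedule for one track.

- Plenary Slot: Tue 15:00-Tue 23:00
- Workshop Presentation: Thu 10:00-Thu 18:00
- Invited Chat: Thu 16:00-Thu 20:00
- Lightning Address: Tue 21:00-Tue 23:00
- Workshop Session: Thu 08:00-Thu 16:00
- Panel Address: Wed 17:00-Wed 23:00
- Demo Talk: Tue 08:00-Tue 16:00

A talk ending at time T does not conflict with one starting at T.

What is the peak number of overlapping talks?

Sort all start/end points and keep a running count:
Tue 08:00 start Demo Talk → 1
Tue 15:00 start Plenary Slot → 2
Tue 16:00 end Demo Talk → 1
Tue 21:00 start Lightning Address → 2
Tue 23:00 end Lightning Address → 1
Tue 23:00 end Plenary Slot → 0
Wed 17:00 start Panel Address → 1
Wed 23:00 end Panel Address → 0
Thu 08:00 start Workshop Session → 1
Thu 10:00 start Workshop Presentation → 2
Thu 16:00 end Workshop Session → 1
Thu 16:00 start Invited Chat → 2
Thu 18:00 end Workshop Presentation → 1
Thu 20:00 end Invited Chat → 0
Peak is 2, at Tue 15:00 (Demo Talk, Plenary Slot).

2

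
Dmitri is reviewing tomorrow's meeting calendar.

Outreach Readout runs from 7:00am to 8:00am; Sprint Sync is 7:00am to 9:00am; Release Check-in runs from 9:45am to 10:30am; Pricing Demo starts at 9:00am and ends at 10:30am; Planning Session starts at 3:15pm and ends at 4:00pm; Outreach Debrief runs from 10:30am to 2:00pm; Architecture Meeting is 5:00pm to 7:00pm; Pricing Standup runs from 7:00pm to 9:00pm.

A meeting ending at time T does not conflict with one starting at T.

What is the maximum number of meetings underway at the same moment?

Sweep the timeline, counting +1 at each start and −1 at each end (ends before starts at a tie):
7:00am start Outreach Readout → 1
7:00am start Sprint Sync → 2
8:00am end Outreach Readout → 1
9:00am end Sprint Sync → 0
9:00am start Pricing Demo → 1
9:45am start Release Check-in → 2
10:30am end Pricing Demo → 1
10:30am end Release Check-in → 0
10:30am start Outreach Debrief → 1
2:00pm end Outreach Debrief → 0
3:15pm start Planning Session → 1
4:00pm end Planning Session → 0
5:00pm start Architecture Meeting → 1
7:00pm end Architecture Meeting → 0
7:00pm start Pricing Standup → 1
9:00pm end Pricing Standup → 0
Peak is 2, at 7:00am (Outreach Readout, Sprint Sync).

2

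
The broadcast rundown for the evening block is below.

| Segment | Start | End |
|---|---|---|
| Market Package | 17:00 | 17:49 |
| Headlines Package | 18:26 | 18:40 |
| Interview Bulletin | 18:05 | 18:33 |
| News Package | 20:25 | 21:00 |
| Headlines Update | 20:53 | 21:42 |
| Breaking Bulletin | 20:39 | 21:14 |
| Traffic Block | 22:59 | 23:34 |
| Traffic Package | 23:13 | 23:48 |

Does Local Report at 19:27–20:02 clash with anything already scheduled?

Market Package: ends 17:49 at or before Local Report starts 19:27 → clear.
Interview Bulletin: ends 18:33 at or before Local Report starts 19:27 → clear.
Headlines Package: ends 18:40 at or before Local Report starts 19:27 → clear.
News Package: starts 20:25 at or after Local Report ends 20:02 → clear.
Breaking Bulletin: starts 20:39 at or after Local Report ends 20:02 → clear.
Headlines Update: starts 20:53 at or after Local Report ends 20:02 → clear.
Traffic Block: starts 22:59 at or after Local Report ends 20:02 → clear.
Traffic Package: starts 23:13 at or after Local Report ends 20:02 → clear.

No — it doesn't clash with anything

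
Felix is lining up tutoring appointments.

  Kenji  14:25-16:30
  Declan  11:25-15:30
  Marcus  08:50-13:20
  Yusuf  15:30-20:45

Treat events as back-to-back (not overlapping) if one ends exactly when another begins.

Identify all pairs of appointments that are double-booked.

Declan & Kenji, Declan & Marcus, Kenji & Yusuf

Sorted by start: Marcus, Declan, Kenji, Yusuf.
Declan starts before Marcus ends → Marcus and Declan overlap.
Kenji starts after Marcus ends, so Marcus has no further overlaps.
Kenji starts before Declan ends → Declan and Kenji overlap.
Yusuf starts exactly when Declan ends (back-to-back, no overlap).
Yusuf starts before Kenji ends → Kenji and Yusuf overlap.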